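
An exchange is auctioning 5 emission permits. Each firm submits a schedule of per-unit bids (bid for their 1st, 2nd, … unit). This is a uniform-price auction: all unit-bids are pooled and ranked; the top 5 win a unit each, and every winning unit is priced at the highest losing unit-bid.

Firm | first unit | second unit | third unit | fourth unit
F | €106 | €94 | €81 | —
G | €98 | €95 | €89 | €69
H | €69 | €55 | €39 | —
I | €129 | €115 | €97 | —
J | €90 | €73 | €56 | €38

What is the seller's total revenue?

Merging the schedules and taking the best 5: 129 (I-1), 115 (I-2), 106 (F-1), 98 (G-1), 97 (I-3)
First bid not allocated: €95.
Allocation: F 1, G 1, I 3. Every unit priced at €95.
Revenue = 5 × 95 = €475.

Total revenue: €475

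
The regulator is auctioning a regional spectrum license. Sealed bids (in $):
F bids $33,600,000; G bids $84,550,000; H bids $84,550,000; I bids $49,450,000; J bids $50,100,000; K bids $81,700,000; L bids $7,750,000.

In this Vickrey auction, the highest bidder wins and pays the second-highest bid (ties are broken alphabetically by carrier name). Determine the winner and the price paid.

Rule: the highest bidder wins and pays the second-highest bid.
Sorting bids: 84,550,000 (G) > 84,550,000 (H) > 81,700,000 (K) > 50,100,000 (J) > 49,450,000 (I) > 33,600,000 (F) > …
Tie at $84,550,000 → G wins by tie-break.
G wins with the highest bid; price is set by the runner-up at $84,550,000.

G pays $84,550,000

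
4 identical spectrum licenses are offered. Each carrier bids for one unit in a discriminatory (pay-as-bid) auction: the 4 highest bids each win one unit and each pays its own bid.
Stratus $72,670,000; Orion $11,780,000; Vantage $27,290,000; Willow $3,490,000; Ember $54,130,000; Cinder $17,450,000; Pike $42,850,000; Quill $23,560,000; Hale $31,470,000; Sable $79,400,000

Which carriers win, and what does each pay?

Sable $79,400,000, Stratus $72,670,000, Ember $54,130,000, Pike $42,850,000

Bids ranked high→low: 79,400,000 (Sable), 72,670,000 (Stratus), 54,130,000 (Ember), 42,850,000 (Pike), 31,470,000 (Hale), 27,290,000 (Vantage), …
Top 4: Sable, Stratus, Ember, Pike.
Each winner pays its own bid: Sable $79,400,000, Stratus $72,670,000, Ember $54,130,000, Pike $42,850,000.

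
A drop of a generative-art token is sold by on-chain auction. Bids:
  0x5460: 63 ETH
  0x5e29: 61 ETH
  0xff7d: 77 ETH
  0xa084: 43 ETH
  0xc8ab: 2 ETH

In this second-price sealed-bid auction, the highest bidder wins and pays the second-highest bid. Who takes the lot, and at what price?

0xff7d pays 63 ETH

Sorting bids: 77 (0xff7d) > 63 (0x5460) > 61 (0x5e29) > 43 (0xa084) > 2 (0xc8ab)
0xff7d is highest; pays the second-highest bid, 63 ETH.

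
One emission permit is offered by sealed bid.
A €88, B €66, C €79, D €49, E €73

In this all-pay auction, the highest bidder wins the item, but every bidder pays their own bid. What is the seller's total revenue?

Total revenue: €355

Rule: the highest bidder wins the item, but every bidder pays their own bid.
Bids ranked: 88 (A) > 79 (C) > 73 (E) > 66 (B) > 49 (D)
Every bidder forfeits their bid regardless of winning.
Revenue = 88 + 66 + 79 + 49 + 73 = €355.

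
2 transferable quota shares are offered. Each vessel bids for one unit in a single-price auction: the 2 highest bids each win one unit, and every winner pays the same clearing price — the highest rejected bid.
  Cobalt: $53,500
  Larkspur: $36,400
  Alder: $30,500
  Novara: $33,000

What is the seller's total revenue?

Total revenue: $66,000

Sorting: 53,500 (Cobalt), 36,400 (Larkspur), 33,000 (Novara), 30,500 (Alder)
Top 2: Cobalt, Larkspur.
First losing bid is Novara's $33,000, which sets the uniform price.
Total revenue = 2 × $33,000 = $66,000.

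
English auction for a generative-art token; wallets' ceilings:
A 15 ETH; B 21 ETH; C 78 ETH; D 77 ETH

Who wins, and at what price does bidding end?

Ascending (English) auction: the price rises until one bidder remains; the winner pays the price at which the last rival dropped out.
Sorting limits: 78 (C) > 77 (D) > 21 (B) > 15 (A)
Bidding ends when D exits at 77 ETH; C takes it.

C wins at 77 ETH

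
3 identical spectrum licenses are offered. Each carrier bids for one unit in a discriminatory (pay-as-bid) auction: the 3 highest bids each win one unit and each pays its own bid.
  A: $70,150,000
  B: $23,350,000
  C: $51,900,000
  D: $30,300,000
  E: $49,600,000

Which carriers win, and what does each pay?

A $70,150,000, C $51,900,000, E $49,600,000

Sorting: 70,150,000 (A), 51,900,000 (C), 49,600,000 (E), 30,300,000 (D), 23,350,000 (B)
Winners (3 units): A, C, E.
Each winner pays its own bid: A $70,150,000, C $51,900,000, E $49,600,000.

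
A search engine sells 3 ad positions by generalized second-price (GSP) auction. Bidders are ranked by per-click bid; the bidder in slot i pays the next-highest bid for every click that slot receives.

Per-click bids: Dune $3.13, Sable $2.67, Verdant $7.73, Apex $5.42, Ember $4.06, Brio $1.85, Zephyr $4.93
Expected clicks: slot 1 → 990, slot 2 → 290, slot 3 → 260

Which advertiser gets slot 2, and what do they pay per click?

Apex; $4.93 per click

Per-click bids in order: $7.73 (Verdant) > $5.42 (Apex) > $4.93 (Zephyr) > $4.06 (Ember) > …
Slot 2 goes to the second-ranked bidder, Apex, who pays the next bid down: $4.93/click.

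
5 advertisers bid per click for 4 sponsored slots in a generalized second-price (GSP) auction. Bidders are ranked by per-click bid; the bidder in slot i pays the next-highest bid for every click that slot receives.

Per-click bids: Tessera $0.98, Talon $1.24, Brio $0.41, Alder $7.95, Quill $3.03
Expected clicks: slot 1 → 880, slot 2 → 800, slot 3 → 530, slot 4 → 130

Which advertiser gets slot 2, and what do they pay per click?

Ranked by bid: $7.95 (Alder) > $3.03 (Quill) > $1.24 (Talon) > $0.98 (Tessera) > $0.41 (Brio)
Slot 2 goes to the second-ranked bidder, Quill, who pays the next bid down: $1.24/click.

Quill; $1.24 per click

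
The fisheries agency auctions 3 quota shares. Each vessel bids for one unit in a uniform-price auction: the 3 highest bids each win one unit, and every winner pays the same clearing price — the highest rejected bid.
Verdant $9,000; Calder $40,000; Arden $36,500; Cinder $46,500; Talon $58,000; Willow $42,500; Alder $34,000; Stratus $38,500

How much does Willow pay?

Willow pays $40,000

Bids ranked high→low: 58,000 (Talon), 46,500 (Cinder), 42,500 (Willow), 40,000 (Calder), 38,500 (Stratus), …
Winners (3 units): Talon, Cinder, Willow.
First losing bid is Calder's $40,000, which sets the uniform price.
Willow wins → pays $40,000.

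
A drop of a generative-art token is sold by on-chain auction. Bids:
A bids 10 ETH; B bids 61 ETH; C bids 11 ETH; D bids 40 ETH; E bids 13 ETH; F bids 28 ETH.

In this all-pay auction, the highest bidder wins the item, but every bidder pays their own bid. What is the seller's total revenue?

Bids in order: 61 (B) > 40 (D) > 28 (F) > 13 (E) > 11 (C) > 10 (A)
Every bidder forfeits their bid regardless of winning.
Revenue = 10 + 61 + 11 + 40 + 13 + 28 = 163 ETH.

Total revenue: 163 ETH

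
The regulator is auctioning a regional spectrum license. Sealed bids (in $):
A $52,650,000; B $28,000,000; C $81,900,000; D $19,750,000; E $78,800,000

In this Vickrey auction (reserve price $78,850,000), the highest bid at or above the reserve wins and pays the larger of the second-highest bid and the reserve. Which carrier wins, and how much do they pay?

C pays $78,850,000

Sorting bids: 81,900,000 (C) > 78,800,000 (E) > 52,650,000 (A) > 28,000,000 (B) > 19,750,000 (D)
C has the top bid at or above the reserve ($81,900,000).
Second-highest bid $78,800,000 is below the reserve $78,850,000, so the reserve binds → payment $78,850,000.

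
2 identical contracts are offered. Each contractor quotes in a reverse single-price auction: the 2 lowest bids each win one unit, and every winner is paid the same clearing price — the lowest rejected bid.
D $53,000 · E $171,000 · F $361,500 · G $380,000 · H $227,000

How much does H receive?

Sorting: 53,000 (D), 171,000 (E), 227,000 (H), 361,500 (F), …
Lowest 2: D, E.
Lowest unsuccessful bid: $227,000 → clearing price.
H does not win → is paid $0.

H is paid $0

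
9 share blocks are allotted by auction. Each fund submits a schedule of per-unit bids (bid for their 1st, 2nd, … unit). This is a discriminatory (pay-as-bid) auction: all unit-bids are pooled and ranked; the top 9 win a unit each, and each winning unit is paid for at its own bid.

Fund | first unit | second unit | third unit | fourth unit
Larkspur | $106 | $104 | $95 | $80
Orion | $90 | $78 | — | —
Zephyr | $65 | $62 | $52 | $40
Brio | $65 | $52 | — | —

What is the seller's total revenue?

Merging the schedules and taking the best 9: 106 (Larkspur-1), 104 (Larkspur-2), 95 (Larkspur-3), 90 (Orion-1), 80 (Larkspur-4), 78 (Orion-2), 65 (Zephyr-1), 65 (Brio-1), 62 (Zephyr-2)
Next rejected bid: $52 (not a price — pay-as-bid).
Each winning unit pays its own bid.
Revenue = 106 + 104 + 95 + 90 + 80 + 78 + 65 + 65 + 62 = $745.

Total revenue: $745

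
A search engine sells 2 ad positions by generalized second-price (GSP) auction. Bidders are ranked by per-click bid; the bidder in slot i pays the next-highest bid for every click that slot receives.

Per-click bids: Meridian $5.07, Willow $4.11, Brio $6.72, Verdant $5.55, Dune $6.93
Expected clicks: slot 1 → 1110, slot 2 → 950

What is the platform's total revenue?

Per-click bids in order: $6.93 (Dune) > $6.72 (Brio) > $5.55 (Verdant) > …
Slot 1: Dune pays $6.72 × 1110 = $7459.20
Slot 2: Brio pays $5.55 × 950 = $5272.50
Total = $12731.70

Total revenue: $12731.70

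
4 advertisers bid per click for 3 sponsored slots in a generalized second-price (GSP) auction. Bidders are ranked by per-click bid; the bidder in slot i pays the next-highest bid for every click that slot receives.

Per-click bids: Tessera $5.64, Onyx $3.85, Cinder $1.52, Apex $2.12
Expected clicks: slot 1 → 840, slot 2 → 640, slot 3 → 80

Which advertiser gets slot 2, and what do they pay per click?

Onyx; $2.12 per click

Per-click bids in order: $5.64 (Tessera) > $3.85 (Onyx) > $2.12 (Apex) > $1.52 (Cinder)
Slot 2 goes to the second-ranked bidder, Onyx, who pays the next bid down: $2.12/click.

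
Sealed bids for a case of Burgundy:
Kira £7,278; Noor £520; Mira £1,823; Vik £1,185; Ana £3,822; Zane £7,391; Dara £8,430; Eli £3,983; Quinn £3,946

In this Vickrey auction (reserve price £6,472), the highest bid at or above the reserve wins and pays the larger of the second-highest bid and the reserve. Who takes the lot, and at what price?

Dara pays £7,391

Rule: the highest bid at or above the reserve wins and pays the larger of the second-highest bid and the reserve.
Bids ranked: 8,430 (Dara) > 7,391 (Zane) > 7,278 (Kira) > 3,983 (Eli) > 3,946 (Quinn) > 3,822 (Ana) > …
Highest eligible bid: Dara at £8,430.
max(second-highest £7,391, reserve £6,472) = £7,391; the reserve does not bind.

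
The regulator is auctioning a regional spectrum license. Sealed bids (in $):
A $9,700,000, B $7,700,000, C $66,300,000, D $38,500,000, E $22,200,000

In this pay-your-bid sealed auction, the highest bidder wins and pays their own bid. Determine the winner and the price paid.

C pays $66,300,000

Bids in order: 66,300,000 (C) > 38,500,000 (D) > 22,200,000 (E) > 9,700,000 (A) > 7,700,000 (B)
C is highest → pays own bid, $66,300,000.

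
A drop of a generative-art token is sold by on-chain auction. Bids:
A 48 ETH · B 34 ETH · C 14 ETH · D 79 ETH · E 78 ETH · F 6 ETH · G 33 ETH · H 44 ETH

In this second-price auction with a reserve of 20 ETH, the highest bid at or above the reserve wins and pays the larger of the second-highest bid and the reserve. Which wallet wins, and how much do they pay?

Bids ranked: 79 (D) > 78 (E) > 48 (A) > 44 (H) > 34 (B) > 33 (G) > …
D has the top bid at or above the reserve (79 ETH).
max(second-highest 78 ETH, reserve 20 ETH) = 78 ETH; the reserve does not bind.

D pays 78 ETH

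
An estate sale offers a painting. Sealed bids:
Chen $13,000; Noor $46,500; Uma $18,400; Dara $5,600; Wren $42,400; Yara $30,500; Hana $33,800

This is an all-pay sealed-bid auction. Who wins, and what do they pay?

Noor pays $46,500

Rule: the highest bidder wins the item, but every bidder pays their own bid.
Bids ranked: 46,500 (Noor) > 42,400 (Wren) > 33,800 (Hana) > 30,500 (Yara) > 18,400 (Uma) > 13,000 (Chen) > …
Noor wins with the top bid; all bids are sunk regardless.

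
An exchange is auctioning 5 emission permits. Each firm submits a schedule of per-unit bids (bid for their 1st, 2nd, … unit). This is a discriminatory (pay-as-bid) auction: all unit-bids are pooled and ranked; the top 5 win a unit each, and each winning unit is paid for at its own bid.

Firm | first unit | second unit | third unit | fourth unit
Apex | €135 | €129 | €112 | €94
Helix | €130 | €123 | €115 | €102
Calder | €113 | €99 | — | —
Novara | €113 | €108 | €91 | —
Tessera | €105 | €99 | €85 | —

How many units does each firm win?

Apex 2, Helix 3

Merging the schedules and taking the best 5: 135 (Apex-1), 130 (Helix-1), 129 (Apex-2), 123 (Helix-2), 115 (Helix-3)
Next rejected bid: €113 (not a price — pay-as-bid).
Allocation: Apex 2, Helix 3.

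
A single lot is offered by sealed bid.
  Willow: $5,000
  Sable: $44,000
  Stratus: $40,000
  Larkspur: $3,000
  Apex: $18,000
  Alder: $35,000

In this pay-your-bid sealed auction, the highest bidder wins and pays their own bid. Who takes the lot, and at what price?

Rule: the highest bidder wins and pays their own bid.
Sorting bids: 44,000 (Sable) > 40,000 (Stratus) > 35,000 (Alder) > 18,000 (Apex) > 5,000 (Willow) > 3,000 (Larkspur)
Sable has the highest bid and pays exactly that: $44,000.

Sable pays $44,000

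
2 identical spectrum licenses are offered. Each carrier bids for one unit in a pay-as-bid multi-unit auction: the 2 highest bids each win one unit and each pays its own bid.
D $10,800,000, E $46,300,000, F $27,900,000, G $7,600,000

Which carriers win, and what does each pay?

E $46,300,000, F $27,900,000

Bids ranked high→low: 46,300,000 (E), 27,900,000 (F), 10,800,000 (D), 7,600,000 (G)
Top 2: E, F.
Each winner pays its own bid: E $46,300,000, F $27,900,000.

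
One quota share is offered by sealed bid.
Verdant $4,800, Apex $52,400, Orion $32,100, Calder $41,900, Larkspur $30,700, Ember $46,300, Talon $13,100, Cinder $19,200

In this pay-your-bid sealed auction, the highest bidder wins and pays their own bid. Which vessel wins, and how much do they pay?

Apex pays $52,400

Bids ranked: 52,400 (Apex) > 46,300 (Ember) > 41,900 (Calder) > 32,100 (Orion) > 30,700 (Larkspur) > 19,200 (Cinder) > …
Apex has the highest bid and pays exactly that: $52,400.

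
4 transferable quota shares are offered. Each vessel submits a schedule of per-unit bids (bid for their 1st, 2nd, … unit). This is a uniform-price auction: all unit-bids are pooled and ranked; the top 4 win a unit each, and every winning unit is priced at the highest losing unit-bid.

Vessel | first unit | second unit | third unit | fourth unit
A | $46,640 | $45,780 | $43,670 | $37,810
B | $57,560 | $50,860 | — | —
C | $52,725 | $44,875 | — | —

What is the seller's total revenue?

Total revenue: $183,120

Merging the schedules and taking the best 4: 57,560 (B-1), 52,725 (C-1), 50,860 (B-2), 46,640 (A-1)
First bid not allocated: $45,780.
Allocation: A 1, B 2, C 1. Every unit priced at $45,780.
Revenue = 4 × 45,780 = $183,120.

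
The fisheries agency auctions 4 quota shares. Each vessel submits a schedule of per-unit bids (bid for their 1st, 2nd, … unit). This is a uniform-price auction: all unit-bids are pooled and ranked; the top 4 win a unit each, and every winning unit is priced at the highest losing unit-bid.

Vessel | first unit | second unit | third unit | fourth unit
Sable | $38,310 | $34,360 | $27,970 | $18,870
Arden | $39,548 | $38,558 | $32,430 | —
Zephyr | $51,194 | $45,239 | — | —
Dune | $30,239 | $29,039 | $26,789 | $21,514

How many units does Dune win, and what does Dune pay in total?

Merging the schedules and taking the best 4: 51,194 (Zephyr-1), 45,239 (Zephyr-2), 39,548 (Arden-1), 38,558 (Arden-2)
Highest rejected unit-bid = $38,310.
Dune wins 0 unit(s) at $38,310 each.

Dune: 0 units, pays $0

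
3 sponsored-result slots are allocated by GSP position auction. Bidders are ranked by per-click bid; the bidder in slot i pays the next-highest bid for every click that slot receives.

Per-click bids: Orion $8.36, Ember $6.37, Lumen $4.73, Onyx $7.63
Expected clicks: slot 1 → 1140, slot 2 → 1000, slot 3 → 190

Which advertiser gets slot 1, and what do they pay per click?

Orion; $7.63 per click

Sorting advertisers: $8.36 (Orion) > $7.63 (Onyx) > $6.37 (Ember) > $4.73 (Lumen)
Slot 1 goes to the first-ranked bidder, Orion, who pays the next bid down: $7.63/click.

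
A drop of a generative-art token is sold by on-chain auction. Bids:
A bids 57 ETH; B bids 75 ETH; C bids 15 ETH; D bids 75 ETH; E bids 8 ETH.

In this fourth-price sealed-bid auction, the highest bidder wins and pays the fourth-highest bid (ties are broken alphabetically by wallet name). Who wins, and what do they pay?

B pays 15 ETH

Sorting bids: 75 (B) > 75 (D) > 57 (A) > 15 (C) > 8 (E)
B and D tie at 75 ETH; tie-break gives it to B.
B wins; payment is bid #4 in the ranking = 15 ETH.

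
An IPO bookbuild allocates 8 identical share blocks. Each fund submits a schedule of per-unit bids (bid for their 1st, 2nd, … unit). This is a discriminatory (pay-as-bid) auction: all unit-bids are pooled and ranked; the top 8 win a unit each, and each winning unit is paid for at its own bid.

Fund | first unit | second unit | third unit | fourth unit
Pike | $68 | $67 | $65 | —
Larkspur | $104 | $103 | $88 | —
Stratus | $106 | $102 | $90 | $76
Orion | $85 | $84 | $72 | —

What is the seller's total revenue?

Pooled unit-bids ranked (top 8): 106 (Stratus-1), 104 (Larkspur-1), 103 (Larkspur-2), 102 (Stratus-2), 90 (Stratus-3), 88 (Larkspur-3), 85 (Orion-1), 84 (Orion-2)
Next rejected bid: $76 (not a price — pay-as-bid).
Each winning unit pays its own bid.
Revenue = 106 + 104 + 103 + 102 + 90 + 88 + 85 + 84 = $762.

Total revenue: $762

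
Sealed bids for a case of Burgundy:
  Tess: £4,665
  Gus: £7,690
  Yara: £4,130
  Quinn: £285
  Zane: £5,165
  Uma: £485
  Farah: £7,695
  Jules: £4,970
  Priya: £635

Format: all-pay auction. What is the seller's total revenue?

All-pay auction: the highest bidder wins the item, but every bidder pays their own bid.
Bids in order: 7,695 (Farah) > 7,690 (Gus) > 5,165 (Zane) > 4,970 (Jules) > 4,665 (Tess) > 4,130 (Yara) > …
Every bidder forfeits their bid regardless of winning.
Revenue = 4,665 + 7,690 + 4,130 + 285 + 5,165 + 485 + 7,695 + 4,970 + 635 = £35,720.

Total revenue: £35,720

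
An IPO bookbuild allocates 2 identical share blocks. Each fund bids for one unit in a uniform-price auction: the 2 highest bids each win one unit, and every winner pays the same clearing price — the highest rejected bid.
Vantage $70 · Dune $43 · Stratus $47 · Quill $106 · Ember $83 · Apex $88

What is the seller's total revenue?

Total revenue: $166

Ordering the bids: 106 (Quill), 88 (Apex), 83 (Ember), 70 (Vantage), …
The 2 highest are Quill, Apex.
First losing bid is Ember's $83, which sets the uniform price.
Total revenue = 2 × $83 = $166.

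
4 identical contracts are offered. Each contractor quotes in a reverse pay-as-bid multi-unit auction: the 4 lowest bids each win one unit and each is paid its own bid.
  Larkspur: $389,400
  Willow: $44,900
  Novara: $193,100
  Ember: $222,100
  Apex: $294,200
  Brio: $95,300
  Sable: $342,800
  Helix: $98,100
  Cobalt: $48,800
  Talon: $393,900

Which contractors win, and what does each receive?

Ordering the bids: 44,900 (Willow), 48,800 (Cobalt), 95,300 (Brio), 98,100 (Helix), 193,100 (Novara), 222,100 (Ember), …
The 4 lowest are Willow, Cobalt, Brio, Helix.
Each winner is paid its own bid: Willow $44,900, Cobalt $48,800, Brio $95,300, Helix $98,100.

Willow $44,900, Cobalt $48,800, Brio $95,300, Helix $98,100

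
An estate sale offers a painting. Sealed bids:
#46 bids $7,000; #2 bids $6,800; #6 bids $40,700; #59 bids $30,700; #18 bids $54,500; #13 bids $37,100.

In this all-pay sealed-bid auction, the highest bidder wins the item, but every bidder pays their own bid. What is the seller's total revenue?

Rule: the highest bidder wins the item, but every bidder pays their own bid.
Bids in order: 54,500 (#18) > 40,700 (#6) > 37,100 (#13) > 30,700 (#59) > 7,000 (#46) > 6,800 (#2)
#18 wins with the top bid; all bids are sunk regardless.
Every bidder forfeits their bid regardless of winning.
Revenue = 7,000 + 6,800 + 40,700 + 30,700 + 54,500 + 37,100 = $176,800.

Total revenue: $176,800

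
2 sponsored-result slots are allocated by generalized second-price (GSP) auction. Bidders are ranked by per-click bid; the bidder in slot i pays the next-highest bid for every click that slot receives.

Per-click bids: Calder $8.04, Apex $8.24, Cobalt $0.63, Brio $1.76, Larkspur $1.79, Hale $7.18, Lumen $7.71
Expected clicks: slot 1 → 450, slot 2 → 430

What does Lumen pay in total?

Lumen pays $0.00

Sorting advertisers: $8.24 (Apex) > $8.04 (Calder) > $7.71 (Lumen) > …
Lumen ranks below slot 2 → no slot, pays nothing.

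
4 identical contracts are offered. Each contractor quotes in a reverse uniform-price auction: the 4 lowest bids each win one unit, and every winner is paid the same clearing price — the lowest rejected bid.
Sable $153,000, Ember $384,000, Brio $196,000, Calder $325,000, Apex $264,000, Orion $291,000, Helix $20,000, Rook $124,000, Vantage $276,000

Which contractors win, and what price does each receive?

Helix, Rook, Sable, Brio; each is paid $264,000

Sorting: 20,000 (Helix), 124,000 (Rook), 153,000 (Sable), 196,000 (Brio), 264,000 (Apex), 276,000 (Vantage), …
The 4 lowest are Helix, Rook, Sable, Brio.
First losing bid is Apex's $264,000, which sets the uniform price.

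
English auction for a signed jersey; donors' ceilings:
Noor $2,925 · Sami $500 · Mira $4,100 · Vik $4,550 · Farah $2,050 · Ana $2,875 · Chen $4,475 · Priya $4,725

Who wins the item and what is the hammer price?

Priya wins at $4,550

Rule: the price rises until one bidder remains; the winner pays the price at which the last rival dropped out.
Sorting limits: 4,725 (Priya) > 4,550 (Vik) > 4,475 (Chen) > 4,100 (Mira) > 2,925 (Noor) > 2,875 (Ana) > …
Vik is the last rival to drop out, at $4,550; Priya remains and wins at that price.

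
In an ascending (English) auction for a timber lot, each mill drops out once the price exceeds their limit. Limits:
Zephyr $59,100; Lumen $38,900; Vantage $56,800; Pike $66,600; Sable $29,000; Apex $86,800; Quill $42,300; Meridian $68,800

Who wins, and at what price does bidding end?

Apex wins at $68,800

Rule: the price rises until one bidder remains; the winner pays the price at which the last rival dropped out.
Limits in order: 86,800 (Apex) > 68,800 (Meridian) > 66,600 (Pike) > 59,100 (Zephyr) > 56,800 (Vantage) > 42,300 (Quill) > …
Meridian is the last rival to drop out, at $68,800; Apex remains and wins at that price.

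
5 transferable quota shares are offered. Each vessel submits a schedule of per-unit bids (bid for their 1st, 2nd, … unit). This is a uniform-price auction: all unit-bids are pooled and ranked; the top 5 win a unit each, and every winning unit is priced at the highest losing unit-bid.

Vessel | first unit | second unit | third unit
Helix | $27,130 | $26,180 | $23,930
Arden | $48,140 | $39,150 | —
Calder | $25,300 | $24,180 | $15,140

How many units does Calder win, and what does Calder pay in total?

All unit-bids, highest first — top 5: 48,140 (Arden-1), 39,150 (Arden-2), 27,130 (Helix-1), 26,180 (Helix-2), 25,300 (Calder-1)
Highest rejected unit-bid = $24,180.
Calder wins 1 unit(s) at $24,180 each.

Calder: 1 unit, pays $24,180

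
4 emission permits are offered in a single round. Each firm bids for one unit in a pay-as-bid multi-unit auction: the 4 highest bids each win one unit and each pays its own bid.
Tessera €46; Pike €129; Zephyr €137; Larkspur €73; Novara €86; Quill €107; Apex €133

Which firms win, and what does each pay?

Zephyr €137, Apex €133, Pike €129, Quill €107

Sorting: 137 (Zephyr), 133 (Apex), 129 (Pike), 107 (Quill), 86 (Novara), 73 (Larkspur), …
Winners (4 units): Zephyr, Apex, Pike, Quill.
Each winner pays its own bid: Zephyr €137, Apex €133, Pike €129, Quill €107.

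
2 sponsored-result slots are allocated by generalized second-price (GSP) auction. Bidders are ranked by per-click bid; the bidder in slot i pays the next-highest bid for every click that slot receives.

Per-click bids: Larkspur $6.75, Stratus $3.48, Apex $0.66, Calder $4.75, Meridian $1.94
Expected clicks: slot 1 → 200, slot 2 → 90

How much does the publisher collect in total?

Ranked by bid: $6.75 (Larkspur) > $4.75 (Calder) > $3.48 (Stratus) > …
Slot 1: Larkspur pays $4.75 × 200 = $950.00
Slot 2: Calder pays $3.48 × 90 = $313.20
Total = $1263.20

Total revenue: $1263.20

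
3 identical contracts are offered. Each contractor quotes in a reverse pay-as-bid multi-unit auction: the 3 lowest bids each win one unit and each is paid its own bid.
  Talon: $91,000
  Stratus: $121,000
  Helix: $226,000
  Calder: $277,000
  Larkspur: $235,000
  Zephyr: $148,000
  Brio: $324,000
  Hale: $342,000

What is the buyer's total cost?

Sorting: 91,000 (Talon), 121,000 (Stratus), 148,000 (Zephyr), 226,000 (Helix), 235,000 (Larkspur), …
Winners (3 units): Talon, Stratus, Zephyr.
Total cost = 91,000 + 121,000 + 148,000 = $360,000.

Total cost: $360,000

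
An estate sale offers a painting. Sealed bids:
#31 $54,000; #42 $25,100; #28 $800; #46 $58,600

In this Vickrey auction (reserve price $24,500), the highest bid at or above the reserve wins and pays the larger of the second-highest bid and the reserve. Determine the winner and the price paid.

#46 pays $54,000

Bids in order: 58,600 (#46) > 54,000 (#31) > 25,100 (#42) > 800 (#28)
Highest eligible bid: #46 at $58,600.
Second-highest bid $54,000 exceeds the reserve $24,500 → payment $54,000.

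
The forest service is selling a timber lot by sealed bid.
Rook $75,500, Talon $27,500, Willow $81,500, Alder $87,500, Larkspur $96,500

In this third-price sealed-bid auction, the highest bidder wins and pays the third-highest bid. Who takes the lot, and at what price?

Bids ranked: 96,500 (Larkspur) > 87,500 (Alder) > 81,500 (Willow) > 75,500 (Rook) > 27,500 (Talon)
Larkspur wins; payment is bid #3 in the ranking = $81,500.

Larkspur pays $81,500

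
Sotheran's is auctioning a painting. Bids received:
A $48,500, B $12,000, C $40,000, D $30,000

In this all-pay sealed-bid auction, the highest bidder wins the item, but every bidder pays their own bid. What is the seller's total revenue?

Bids in order: 48,500 (A) > 40,000 (C) > 30,000 (D) > 12,000 (B)
A wins with the top bid; all bids are sunk regardless.
Every bidder forfeits their bid regardless of winning.
Revenue = 48,500 + 12,000 + 40,000 + 30,000 = $130,500.

Total revenue: $130,500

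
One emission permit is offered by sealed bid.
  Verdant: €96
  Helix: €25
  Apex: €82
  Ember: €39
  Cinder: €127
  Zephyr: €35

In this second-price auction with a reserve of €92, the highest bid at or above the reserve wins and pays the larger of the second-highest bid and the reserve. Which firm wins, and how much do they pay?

Cinder pays €96

Bids ranked: 127 (Cinder) > 96 (Verdant) > 82 (Apex) > 39 (Ember) > 35 (Zephyr) > 25 (Helix)
Cinder has the top bid at or above the reserve (€127).
Second-highest bid €96 exceeds the reserve €92 → payment €96.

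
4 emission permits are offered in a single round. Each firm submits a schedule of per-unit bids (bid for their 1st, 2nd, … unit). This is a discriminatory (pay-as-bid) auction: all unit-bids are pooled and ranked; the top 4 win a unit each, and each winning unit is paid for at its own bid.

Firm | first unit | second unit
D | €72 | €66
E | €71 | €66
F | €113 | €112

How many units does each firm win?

D 1, E 1, F 2

All unit-bids, highest first — top 4: 113 (F-1), 112 (F-2), 72 (D-1), 71 (E-1)
Next rejected bid: €66 (not a price — pay-as-bid).
Allocation: D 1, E 1, F 2.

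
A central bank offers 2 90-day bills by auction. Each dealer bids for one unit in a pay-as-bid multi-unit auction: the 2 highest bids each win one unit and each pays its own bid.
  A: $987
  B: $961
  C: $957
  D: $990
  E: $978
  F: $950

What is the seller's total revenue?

Total revenue: $1,977

Sorting: 990 (D), 987 (A), 978 (E), 961 (B), …
Top 2: D, A.
Total revenue = 990 + 987 = $1,977.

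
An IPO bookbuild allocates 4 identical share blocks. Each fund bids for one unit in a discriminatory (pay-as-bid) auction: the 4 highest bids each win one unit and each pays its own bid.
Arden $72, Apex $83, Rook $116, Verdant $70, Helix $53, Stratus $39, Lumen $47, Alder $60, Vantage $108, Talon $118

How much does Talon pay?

Bids ranked high→low: 118 (Talon), 116 (Rook), 108 (Vantage), 83 (Apex), 72 (Arden), 70 (Verdant), …
The 4 highest are Talon, Rook, Vantage, Apex.
Talon wins → own bid $118.

Talon pays $118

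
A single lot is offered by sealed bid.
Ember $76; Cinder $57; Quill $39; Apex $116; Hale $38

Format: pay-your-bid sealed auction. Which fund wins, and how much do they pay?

Apex pays $116

Rule: the highest bidder wins and pays their own bid.
Sorting bids: 116 (Apex) > 76 (Ember) > 57 (Cinder) > 39 (Quill) > 38 (Hale)
Apex is highest → pays own bid, $116.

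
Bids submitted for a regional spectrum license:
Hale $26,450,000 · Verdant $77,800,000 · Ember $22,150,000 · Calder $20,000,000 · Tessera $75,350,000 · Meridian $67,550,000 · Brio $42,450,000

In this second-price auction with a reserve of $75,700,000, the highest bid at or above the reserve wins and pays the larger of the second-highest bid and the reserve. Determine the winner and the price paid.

Bids ranked: 77,800,000 (Verdant) > 75,350,000 (Tessera) > 67,550,000 (Meridian) > 42,450,000 (Brio) > 26,450,000 (Hale) > 22,150,000 (Ember) > …
Verdant has the top bid at or above the reserve ($77,800,000).
max(second-highest $75,350,000, reserve $75,700,000) = $75,700,000.

Verdant pays $75,700,000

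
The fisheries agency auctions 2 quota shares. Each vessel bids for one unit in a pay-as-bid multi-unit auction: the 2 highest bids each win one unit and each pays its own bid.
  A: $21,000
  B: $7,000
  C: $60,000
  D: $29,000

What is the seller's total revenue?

Ordering the bids: 60,000 (C), 29,000 (D), 21,000 (A), 7,000 (B)
Top 2: C, D.
Total revenue = 60,000 + 29,000 = $89,000.

Total revenue: $89,000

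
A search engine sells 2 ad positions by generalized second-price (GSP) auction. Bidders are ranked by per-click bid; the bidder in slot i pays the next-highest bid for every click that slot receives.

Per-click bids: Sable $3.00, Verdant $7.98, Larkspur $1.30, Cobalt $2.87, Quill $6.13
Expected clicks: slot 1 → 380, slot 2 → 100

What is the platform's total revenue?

Ranked by bid: $7.98 (Verdant) > $6.13 (Quill) > $3.00 (Sable) > …
Slot 1: Verdant pays $6.13 × 380 = $2329.40
Slot 2: Quill pays $3.00 × 100 = $300.00
Total = $2629.40

Total revenue: $2629.40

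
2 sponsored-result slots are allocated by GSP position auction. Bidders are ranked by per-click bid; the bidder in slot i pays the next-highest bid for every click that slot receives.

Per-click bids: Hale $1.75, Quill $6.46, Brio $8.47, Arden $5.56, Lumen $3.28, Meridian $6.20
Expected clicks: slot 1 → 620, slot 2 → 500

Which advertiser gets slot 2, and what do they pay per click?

Ranked by bid: $8.47 (Brio) > $6.46 (Quill) > $6.20 (Meridian) > …
Slot 2 goes to the second-ranked bidder, Quill, who pays the next bid down: $6.20/click.

Quill; $6.20 per click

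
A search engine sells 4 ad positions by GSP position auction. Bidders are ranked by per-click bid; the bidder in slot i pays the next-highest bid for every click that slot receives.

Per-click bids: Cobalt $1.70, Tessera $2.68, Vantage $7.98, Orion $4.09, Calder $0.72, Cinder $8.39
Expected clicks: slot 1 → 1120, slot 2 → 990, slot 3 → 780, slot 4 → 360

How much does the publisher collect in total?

Per-click bids in order: $8.39 (Cinder) > $7.98 (Vantage) > $4.09 (Orion) > $2.68 (Tessera) > $1.70 (Cobalt) > …
Slot 1: Cinder pays $7.98 × 1120 = $8937.60
Slot 2: Vantage pays $4.09 × 990 = $4049.10
Slot 3: Orion pays $2.68 × 780 = $2090.40
Slot 4: Tessera pays $1.70 × 360 = $612.00
Total = $15689.10

Total revenue: $15689.10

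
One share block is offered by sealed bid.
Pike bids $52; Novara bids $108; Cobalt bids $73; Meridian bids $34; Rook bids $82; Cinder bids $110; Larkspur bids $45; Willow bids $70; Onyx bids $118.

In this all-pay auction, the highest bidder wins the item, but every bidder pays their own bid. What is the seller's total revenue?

Total revenue: $692

Sorting bids: 118 (Onyx) > 110 (Cinder) > 108 (Novara) > 82 (Rook) > 73 (Cobalt) > 70 (Willow) > …
Every bidder forfeits their bid regardless of winning.
Revenue = 52 + 108 + 73 + 34 + 82 + 110 + 45 + 70 + 118 = $692.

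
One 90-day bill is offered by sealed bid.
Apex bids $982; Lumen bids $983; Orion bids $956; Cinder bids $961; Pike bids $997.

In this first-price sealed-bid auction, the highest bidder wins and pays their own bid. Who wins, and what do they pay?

Pike pays $997

Bids in order: 997 (Pike) > 983 (Lumen) > 982 (Apex) > 961 (Cinder) > 956 (Orion)
Pike is highest → pays own bid, $997.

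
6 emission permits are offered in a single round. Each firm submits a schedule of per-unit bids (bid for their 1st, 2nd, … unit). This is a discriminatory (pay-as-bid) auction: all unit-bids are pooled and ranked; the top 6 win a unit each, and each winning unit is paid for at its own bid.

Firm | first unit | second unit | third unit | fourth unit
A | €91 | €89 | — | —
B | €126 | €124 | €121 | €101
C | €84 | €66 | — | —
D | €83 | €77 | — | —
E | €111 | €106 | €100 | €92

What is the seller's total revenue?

All unit-bids, highest first — top 6: 126 (B-1), 124 (B-2), 121 (B-3), 111 (E-1), 106 (E-2), 101 (B-4)
Next rejected bid: €100 (not a price — pay-as-bid).
Each winning unit pays its own bid.
Revenue = 126 + 124 + 121 + 111 + 106 + 101 = €689.

Total revenue: €689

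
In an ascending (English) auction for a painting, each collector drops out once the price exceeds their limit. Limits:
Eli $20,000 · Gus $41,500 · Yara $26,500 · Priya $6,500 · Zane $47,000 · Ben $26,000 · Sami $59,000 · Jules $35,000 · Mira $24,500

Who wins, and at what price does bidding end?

Ascending (English) auction: the price rises until one bidder remains; the winner pays the price at which the last rival dropped out.
Limits in order: 59,000 (Sami) > 47,000 (Zane) > 41,500 (Gus) > 35,000 (Jules) > 26,500 (Yara) > 26,000 (Ben) > …
Once the price passes $47,000, only Sami is left; the hammer falls at Zane's limit of $47,000.

Sami wins at $47,000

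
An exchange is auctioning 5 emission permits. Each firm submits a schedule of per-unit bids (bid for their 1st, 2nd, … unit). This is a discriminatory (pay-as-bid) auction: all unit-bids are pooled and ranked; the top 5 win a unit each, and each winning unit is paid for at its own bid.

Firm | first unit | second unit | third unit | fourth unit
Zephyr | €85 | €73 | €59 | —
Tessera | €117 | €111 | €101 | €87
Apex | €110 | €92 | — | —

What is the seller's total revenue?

Total revenue: €531

Merging the schedules and taking the best 5: 117 (Tessera-1), 111 (Tessera-2), 110 (Apex-1), 101 (Tessera-3), 92 (Apex-2)
Next rejected bid: €87 (not a price — pay-as-bid).
Each winning unit pays its own bid.
Revenue = 117 + 111 + 110 + 101 + 92 = €531.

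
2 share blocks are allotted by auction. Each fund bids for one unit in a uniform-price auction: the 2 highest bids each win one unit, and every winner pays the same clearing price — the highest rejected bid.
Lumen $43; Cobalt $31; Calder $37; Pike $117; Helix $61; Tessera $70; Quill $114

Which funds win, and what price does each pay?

Sorting: 117 (Pike), 114 (Quill), 70 (Tessera), 61 (Helix), …
Top 2: Pike, Quill.
Clearing price = highest rejected bid = $70.

Pike, Quill; each pays $70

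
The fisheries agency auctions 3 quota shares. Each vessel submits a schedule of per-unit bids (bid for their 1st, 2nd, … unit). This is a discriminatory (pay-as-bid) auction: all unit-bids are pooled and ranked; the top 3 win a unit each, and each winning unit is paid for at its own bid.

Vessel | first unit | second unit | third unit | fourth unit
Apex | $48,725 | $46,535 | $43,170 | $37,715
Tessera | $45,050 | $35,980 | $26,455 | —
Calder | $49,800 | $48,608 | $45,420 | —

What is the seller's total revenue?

Pooled unit-bids ranked (top 3): 49,800 (Calder-1), 48,725 (Apex-1), 48,608 (Calder-2)
Next rejected bid: $46,535 (not a price — pay-as-bid).
Each winning unit pays its own bid.
Revenue = 49,800 + 48,725 + 48,608 = $147,133.

Total revenue: $147,133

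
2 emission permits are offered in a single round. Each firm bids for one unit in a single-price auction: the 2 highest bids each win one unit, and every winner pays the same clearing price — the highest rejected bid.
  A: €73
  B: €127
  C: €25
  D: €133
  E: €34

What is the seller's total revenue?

Total revenue: €146

Bids ranked high→low: 133 (D), 127 (B), 73 (A), 34 (E), …
Top 2: D, B.
Clearing price = highest rejected bid = €73.
Total revenue = 2 × €73 = €146.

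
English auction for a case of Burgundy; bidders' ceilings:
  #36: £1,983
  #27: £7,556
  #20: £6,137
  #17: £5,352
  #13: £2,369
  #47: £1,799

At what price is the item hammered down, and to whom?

#27 wins at £6,137

Rule: the price rises until one bidder remains; the winner pays the price at which the last rival dropped out.
Limits ranked: 7,556 (#27) > 6,137 (#20) > 5,352 (#17) > 2,369 (#13) > 1,983 (#36) > 1,799 (#47)
Bidding ends when #20 exits at £6,137; #27 takes it.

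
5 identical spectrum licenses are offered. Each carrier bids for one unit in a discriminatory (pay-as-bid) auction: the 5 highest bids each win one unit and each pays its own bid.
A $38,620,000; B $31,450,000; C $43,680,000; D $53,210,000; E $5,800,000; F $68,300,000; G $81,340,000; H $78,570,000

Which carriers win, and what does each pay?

G $81,340,000, H $78,570,000, F $68,300,000, D $53,210,000, C $43,680,000

Ordering the bids: 81,340,000 (G), 78,570,000 (H), 68,300,000 (F), 53,210,000 (D), 43,680,000 (C), 38,620,000 (A), 31,450,000 (B), …
Winners (5 units): G, H, F, D, C.
Each winner pays its own bid: G $81,340,000, H $78,570,000, F $68,300,000, D $53,210,000, C $43,680,000.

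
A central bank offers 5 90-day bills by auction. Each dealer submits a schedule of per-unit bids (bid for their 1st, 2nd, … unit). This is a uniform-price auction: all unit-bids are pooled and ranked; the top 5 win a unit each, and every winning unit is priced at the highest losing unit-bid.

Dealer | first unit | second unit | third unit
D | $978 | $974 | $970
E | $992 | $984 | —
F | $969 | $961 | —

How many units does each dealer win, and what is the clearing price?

D 3, E 2; clearing price $969

All unit-bids, highest first — top 5: 992 (E-1), 984 (E-2), 978 (D-1), 974 (D-2), 970 (D-3)
The (k+1)-th unit-bid is $969.
Allocation: D 3, E 2.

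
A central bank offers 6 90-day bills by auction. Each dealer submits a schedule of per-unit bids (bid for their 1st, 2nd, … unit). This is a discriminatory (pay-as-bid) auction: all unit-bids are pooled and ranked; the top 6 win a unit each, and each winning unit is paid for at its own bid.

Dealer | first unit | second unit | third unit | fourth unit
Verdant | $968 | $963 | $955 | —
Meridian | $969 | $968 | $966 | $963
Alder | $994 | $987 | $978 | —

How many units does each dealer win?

Merging the schedules and taking the best 6: 994 (Alder-1), 987 (Alder-2), 978 (Alder-3), 969 (Meridian-1), 968 (Verdant-1), 968 (Meridian-2)
Next rejected bid: $966 (not a price — pay-as-bid).
Allocation: Alder 3, Meridian 2, Verdant 1.

Alder 3, Meridian 2, Verdant 1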